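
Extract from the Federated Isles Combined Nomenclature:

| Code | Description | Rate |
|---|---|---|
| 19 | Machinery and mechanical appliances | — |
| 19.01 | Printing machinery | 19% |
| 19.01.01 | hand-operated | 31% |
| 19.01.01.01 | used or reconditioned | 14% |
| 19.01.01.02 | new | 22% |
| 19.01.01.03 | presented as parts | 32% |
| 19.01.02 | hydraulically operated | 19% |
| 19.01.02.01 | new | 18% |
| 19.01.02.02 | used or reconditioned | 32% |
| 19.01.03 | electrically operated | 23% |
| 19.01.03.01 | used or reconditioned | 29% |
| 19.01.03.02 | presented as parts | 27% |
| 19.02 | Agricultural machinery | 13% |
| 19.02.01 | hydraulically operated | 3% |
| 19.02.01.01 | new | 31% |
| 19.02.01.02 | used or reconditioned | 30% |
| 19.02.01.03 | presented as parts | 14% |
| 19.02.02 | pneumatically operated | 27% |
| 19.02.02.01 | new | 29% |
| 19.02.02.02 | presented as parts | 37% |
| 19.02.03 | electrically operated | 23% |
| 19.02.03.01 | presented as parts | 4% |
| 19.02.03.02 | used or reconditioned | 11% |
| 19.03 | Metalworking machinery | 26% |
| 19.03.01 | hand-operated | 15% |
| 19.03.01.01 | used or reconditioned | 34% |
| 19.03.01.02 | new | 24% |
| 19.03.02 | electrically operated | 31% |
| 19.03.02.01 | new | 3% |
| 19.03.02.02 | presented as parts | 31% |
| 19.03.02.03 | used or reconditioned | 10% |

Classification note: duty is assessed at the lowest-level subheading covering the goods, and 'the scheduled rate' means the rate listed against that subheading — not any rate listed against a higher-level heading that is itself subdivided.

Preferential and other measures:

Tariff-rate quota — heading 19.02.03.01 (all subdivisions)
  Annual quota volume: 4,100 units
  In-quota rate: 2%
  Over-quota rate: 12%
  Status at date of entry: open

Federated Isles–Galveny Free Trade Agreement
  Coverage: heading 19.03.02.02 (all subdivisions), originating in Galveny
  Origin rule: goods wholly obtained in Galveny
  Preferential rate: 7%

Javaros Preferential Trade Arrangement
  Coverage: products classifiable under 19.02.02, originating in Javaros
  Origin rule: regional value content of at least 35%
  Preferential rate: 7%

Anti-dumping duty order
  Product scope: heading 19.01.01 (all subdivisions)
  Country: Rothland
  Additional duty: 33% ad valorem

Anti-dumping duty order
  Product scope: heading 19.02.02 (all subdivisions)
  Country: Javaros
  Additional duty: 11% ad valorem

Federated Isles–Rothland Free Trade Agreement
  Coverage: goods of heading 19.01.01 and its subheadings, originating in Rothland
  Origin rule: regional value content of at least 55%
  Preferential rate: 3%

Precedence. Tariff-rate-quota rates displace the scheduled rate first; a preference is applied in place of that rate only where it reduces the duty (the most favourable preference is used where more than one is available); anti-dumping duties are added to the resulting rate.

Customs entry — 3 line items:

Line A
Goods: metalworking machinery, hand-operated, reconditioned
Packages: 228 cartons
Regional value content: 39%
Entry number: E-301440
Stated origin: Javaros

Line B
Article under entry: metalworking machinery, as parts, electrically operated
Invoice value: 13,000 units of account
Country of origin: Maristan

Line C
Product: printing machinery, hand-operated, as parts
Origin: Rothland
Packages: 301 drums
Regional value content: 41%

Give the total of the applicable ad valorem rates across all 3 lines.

Line A: metalworking → 19.03; hand-operated → 19.03.01; reconditioned → 19.03.01.01. Scheduled 34%. Javaros agreement on 19.02.02: 19.03.01.01 not covered. → 34%.
Line B: metalworking → 19.03; electrically operated → 19.03.02; as parts → 19.03.02.02. Scheduled 31%. No special measure applies. → 31%.
Line C: printing → 19.01; hand-operated → 19.01.01; as parts → 19.01.01.03. Scheduled 32%. Rothland agreement on 19.01.01: RVC < 55%; anti-dumping (Rothland, 19.01.01): +33%; total 32% + 33% = 65%. → 65%.
Sum: 34% + 31% + 65% = 130%.

130%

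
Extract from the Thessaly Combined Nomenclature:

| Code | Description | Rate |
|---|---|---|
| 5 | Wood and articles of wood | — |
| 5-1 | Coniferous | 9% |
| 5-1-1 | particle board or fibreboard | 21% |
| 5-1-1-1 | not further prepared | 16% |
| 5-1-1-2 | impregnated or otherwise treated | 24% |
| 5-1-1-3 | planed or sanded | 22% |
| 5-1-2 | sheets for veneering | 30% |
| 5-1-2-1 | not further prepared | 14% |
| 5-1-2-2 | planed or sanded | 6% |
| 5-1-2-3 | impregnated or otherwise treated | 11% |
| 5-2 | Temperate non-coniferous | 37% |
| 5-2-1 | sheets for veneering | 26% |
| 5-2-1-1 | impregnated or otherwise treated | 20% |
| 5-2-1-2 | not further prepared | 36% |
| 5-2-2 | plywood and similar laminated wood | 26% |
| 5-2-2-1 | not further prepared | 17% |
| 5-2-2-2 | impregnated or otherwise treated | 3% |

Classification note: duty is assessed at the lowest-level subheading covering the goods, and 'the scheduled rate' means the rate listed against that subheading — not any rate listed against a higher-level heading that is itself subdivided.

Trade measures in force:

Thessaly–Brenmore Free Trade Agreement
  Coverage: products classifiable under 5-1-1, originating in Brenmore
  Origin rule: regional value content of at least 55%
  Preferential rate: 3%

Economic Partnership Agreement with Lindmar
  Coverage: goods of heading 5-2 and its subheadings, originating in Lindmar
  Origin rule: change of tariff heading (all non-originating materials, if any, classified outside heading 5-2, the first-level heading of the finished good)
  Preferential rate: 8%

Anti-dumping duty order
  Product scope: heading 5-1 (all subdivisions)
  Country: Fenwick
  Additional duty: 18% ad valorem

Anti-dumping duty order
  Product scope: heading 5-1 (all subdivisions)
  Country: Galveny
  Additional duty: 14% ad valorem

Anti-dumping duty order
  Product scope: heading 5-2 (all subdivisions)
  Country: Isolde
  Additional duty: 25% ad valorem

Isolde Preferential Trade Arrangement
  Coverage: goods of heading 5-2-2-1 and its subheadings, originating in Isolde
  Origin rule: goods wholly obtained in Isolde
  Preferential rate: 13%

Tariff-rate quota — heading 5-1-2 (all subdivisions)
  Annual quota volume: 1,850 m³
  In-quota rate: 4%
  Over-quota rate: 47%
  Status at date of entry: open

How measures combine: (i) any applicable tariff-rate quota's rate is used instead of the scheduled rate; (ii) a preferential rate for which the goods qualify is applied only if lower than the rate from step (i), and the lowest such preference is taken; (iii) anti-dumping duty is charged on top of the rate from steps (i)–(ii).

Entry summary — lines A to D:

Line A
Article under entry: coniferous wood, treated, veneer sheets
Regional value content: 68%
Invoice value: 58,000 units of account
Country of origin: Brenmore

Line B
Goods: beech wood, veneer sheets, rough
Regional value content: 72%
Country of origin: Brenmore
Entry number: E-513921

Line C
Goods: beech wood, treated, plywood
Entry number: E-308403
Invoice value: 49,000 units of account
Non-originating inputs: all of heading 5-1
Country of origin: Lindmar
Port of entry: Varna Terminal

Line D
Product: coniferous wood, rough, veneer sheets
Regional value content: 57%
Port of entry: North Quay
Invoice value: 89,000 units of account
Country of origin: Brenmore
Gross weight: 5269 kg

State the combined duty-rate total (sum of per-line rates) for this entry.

Line A: coniferous → 5-1; veneer sheets → 5-1-2; treated → 5-1-2-3. Scheduled 11%. quota on 5-1-2 open → in-quota 4%; Brenmore agreement on 5-1-1: 5-1-2-3 not covered. → 4%.
Line B: beech → 5-2; veneer sheets → 5-2-1; rough → 5-2-1-2. Scheduled 36%. Brenmore agreement on 5-1-1: 5-2-1-2 not covered. → 36%.
Line C: beech → 5-2; plywood → 5-2-2; treated → 5-2-2-2. Scheduled 3%. Lindmar agreement on 5-2: CTH met → 8% available; preference 8% not lower than 3% → no reduction. → 3%.
Line D: coniferous → 5-1; veneer sheets → 5-1-2; rough → 5-1-2-1. Scheduled 14%. quota on 5-1-2 open → in-quota 4%; Brenmore agreement on 5-1-1: 5-1-2-1 not covered. → 4%.
Sum: 4% + 36% + 3% + 4% = 47%.

47%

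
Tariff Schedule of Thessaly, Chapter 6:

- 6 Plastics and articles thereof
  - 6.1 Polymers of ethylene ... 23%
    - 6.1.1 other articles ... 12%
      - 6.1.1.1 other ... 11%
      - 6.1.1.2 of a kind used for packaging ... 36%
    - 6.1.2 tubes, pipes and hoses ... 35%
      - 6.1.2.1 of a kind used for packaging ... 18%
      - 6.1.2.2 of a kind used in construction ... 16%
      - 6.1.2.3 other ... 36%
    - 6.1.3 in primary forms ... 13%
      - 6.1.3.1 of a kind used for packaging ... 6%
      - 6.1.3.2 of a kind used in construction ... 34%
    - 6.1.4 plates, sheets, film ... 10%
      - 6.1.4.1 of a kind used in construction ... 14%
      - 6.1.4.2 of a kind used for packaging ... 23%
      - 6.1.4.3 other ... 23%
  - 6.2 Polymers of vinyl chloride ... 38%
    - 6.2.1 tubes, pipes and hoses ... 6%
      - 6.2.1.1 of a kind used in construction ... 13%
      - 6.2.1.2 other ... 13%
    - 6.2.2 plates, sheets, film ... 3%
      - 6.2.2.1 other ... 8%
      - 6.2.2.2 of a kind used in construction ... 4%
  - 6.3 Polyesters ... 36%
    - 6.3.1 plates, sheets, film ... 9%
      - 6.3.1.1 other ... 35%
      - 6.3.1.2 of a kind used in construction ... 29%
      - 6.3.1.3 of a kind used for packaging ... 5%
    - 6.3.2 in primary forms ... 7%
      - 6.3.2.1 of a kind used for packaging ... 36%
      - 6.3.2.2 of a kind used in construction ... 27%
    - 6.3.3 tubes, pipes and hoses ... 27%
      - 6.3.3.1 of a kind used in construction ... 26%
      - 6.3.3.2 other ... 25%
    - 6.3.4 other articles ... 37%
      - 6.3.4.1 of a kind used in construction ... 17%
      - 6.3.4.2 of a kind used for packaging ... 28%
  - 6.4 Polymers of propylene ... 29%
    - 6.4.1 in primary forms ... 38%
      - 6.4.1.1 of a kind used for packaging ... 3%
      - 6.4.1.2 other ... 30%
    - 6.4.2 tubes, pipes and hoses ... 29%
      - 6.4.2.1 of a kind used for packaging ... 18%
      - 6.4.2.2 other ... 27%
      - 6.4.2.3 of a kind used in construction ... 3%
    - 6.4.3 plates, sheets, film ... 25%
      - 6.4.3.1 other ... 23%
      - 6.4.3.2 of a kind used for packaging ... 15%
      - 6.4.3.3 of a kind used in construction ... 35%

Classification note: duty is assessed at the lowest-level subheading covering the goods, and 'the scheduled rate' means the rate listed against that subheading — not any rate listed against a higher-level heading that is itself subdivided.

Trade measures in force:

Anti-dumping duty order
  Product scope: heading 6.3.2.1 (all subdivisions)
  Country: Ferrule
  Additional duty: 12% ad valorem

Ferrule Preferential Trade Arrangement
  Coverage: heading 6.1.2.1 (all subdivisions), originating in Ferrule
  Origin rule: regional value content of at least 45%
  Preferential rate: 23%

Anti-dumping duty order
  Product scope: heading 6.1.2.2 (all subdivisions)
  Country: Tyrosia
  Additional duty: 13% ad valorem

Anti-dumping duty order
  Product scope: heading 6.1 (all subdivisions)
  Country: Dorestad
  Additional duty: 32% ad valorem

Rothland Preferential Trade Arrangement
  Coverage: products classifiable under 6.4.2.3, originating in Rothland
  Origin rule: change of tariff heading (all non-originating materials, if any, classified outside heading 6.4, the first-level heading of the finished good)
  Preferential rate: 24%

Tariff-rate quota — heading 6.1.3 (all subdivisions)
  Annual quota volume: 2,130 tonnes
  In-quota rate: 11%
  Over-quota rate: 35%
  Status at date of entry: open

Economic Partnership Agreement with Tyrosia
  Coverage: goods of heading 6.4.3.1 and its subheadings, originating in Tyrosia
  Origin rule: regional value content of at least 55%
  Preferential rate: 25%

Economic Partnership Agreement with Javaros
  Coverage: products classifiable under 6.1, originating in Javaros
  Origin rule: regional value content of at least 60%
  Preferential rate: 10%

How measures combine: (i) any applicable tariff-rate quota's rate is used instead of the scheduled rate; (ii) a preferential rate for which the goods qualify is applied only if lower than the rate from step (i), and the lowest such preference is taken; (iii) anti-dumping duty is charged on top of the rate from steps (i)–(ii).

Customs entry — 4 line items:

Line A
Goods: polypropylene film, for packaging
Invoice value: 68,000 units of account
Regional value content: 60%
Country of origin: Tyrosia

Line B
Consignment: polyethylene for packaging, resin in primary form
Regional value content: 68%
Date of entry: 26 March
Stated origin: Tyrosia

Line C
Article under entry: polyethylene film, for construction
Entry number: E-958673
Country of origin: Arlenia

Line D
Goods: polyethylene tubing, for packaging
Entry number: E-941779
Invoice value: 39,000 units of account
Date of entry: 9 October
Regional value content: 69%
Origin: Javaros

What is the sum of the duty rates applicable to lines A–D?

Line A: polypropylene → 6.4; film → 6.4.3; for packaging → 6.4.3.2. Scheduled 15%. Tyrosia agreement on 6.4.3.1: 6.4.3.2 not covered. → 15%.
Line B: polyethylene → 6.1; resin in primary form → 6.1.3; for packaging → 6.1.3.1. Scheduled 6%. quota on 6.1.3 open → in-quota 11%; Tyrosia agreement on 6.4.3.1: 6.1.3.1 not covered. → 11%.
Line C: polyethylene → 6.1; film → 6.1.4; for construction → 6.1.4.1. Scheduled 14%. No special measure applies. → 14%.
Line D: polyethylene → 6.1; tubing → 6.1.2; for packaging → 6.1.2.1. Scheduled 18%. Javaros agreement on 6.1: RVC ≥ 60% → 10% available; preferential 10%. → 10%.
Sum: 15% + 11% + 14% + 10% = 50%.

50%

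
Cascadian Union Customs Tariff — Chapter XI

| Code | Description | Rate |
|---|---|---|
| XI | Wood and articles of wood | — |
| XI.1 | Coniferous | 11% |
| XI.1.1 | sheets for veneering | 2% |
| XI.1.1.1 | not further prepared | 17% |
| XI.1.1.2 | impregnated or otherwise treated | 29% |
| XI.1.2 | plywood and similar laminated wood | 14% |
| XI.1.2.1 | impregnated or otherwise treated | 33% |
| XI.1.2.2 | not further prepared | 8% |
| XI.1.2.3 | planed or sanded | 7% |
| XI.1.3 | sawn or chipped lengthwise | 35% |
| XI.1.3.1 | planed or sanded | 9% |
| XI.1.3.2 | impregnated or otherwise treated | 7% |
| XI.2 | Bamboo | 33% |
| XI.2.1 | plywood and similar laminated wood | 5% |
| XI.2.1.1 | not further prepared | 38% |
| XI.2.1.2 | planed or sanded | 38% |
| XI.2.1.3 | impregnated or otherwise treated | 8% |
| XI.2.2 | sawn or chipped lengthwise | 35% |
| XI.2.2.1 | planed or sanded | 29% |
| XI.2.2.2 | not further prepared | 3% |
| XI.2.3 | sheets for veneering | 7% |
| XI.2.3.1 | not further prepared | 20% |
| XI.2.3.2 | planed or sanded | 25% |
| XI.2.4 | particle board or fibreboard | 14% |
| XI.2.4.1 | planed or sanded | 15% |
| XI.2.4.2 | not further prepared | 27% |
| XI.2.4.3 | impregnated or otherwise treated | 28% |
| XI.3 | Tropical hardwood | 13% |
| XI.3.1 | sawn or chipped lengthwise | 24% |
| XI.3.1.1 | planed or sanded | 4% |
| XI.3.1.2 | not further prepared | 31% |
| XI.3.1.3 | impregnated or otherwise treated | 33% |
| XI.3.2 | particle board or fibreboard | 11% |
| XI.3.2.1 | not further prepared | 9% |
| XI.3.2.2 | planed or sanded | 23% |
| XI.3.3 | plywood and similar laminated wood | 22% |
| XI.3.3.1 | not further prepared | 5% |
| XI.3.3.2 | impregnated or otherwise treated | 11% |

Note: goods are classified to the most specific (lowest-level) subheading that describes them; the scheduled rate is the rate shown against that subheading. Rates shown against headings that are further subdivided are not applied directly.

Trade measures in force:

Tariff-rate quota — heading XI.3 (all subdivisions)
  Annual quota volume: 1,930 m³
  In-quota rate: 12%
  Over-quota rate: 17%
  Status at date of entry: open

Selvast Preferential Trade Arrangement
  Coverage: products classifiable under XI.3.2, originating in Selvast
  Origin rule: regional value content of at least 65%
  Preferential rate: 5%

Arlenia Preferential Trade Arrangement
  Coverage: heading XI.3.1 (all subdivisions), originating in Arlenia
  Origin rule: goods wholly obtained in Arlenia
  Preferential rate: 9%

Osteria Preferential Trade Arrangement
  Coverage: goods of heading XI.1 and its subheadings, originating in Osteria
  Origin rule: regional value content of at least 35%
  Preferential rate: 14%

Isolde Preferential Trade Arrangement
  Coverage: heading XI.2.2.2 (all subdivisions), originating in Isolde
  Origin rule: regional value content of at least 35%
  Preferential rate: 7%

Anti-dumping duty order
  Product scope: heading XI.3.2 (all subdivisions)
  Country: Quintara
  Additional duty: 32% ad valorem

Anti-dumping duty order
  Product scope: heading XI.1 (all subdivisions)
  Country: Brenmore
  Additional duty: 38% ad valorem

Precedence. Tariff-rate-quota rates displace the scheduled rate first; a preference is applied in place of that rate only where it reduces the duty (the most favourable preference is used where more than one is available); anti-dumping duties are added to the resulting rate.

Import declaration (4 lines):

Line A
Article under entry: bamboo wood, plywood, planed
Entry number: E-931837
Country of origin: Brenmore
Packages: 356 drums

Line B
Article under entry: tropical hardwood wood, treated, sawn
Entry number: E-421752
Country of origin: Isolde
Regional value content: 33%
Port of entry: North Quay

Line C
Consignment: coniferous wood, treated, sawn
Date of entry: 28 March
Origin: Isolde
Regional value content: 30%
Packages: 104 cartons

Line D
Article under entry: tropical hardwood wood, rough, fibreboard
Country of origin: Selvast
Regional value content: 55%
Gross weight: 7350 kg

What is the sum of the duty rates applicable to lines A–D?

Line A: bamboo → XI.2; plywood → XI.2.1; planed → XI.2.1.2. Scheduled 38%. No special measure applies. → 38%.
Line B: tropical hardwood → XI.3; sawn → XI.3.1; treated → XI.3.1.3. Scheduled 33%. quota on XI.3 open → in-quota 12%; Isolde agreement on XI.2.2.2: XI.3.1.3 not covered. → 12%.
Line C: coniferous → XI.1; sawn → XI.1.3; treated → XI.1.3.2. Scheduled 7%. Isolde agreement on XI.2.2.2: XI.1.3.2 not covered. → 7%.
Line D: tropical hardwood → XI.3; fibreboard → XI.3.2; rough → XI.3.2.1. Scheduled 9%. quota on XI.3 open → in-quota 12%; Selvast agreement on XI.3.2: RVC < 65%. → 12%.
Sum: 38% + 12% + 7% + 12% = 69%.

69%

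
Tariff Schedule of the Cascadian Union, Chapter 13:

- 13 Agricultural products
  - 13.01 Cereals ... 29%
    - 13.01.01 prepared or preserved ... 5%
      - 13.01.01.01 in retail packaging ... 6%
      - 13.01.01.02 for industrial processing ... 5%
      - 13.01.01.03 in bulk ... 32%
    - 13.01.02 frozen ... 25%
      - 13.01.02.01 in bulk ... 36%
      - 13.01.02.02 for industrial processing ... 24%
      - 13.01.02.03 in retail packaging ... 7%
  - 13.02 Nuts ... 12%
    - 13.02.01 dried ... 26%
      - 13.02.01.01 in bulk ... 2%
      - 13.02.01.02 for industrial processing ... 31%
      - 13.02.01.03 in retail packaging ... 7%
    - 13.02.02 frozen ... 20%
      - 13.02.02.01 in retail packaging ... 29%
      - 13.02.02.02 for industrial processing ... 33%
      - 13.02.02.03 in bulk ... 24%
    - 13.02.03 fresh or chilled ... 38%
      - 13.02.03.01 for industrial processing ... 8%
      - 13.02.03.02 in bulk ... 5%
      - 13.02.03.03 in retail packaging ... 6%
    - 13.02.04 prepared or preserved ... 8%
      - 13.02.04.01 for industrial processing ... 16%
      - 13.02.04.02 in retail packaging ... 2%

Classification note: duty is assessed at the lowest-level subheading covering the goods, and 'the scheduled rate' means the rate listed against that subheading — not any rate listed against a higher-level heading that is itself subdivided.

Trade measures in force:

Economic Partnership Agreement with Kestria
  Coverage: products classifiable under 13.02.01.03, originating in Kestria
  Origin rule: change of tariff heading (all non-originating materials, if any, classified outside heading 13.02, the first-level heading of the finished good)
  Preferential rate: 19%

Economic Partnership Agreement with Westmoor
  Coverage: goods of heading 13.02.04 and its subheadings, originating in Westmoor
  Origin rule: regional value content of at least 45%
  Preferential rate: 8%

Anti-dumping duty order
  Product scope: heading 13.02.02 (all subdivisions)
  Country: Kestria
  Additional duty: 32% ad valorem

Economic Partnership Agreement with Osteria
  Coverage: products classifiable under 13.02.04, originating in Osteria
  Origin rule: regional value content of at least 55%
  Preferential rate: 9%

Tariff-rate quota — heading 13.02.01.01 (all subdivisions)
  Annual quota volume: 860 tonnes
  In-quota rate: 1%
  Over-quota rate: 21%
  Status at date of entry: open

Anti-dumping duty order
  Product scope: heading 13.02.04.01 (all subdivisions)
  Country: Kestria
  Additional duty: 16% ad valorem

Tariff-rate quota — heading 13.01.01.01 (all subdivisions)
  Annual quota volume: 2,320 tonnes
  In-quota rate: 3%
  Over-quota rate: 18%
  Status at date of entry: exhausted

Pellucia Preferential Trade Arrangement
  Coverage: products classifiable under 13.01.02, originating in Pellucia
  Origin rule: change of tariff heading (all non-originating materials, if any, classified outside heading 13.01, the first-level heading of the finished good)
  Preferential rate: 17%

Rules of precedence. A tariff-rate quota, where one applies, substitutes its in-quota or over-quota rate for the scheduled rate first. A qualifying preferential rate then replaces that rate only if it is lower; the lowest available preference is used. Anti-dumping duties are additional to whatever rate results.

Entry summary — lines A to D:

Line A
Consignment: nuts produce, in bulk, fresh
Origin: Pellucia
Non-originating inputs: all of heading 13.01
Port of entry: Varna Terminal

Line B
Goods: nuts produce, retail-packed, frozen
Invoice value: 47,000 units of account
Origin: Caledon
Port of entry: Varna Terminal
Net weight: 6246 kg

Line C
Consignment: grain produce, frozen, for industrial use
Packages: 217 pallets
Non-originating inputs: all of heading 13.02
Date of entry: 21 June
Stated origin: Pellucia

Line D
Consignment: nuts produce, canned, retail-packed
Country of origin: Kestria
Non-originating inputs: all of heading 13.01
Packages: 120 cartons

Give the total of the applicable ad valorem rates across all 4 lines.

53%

Line A: nuts → 13.02; fresh → 13.02.03; in bulk → 13.02.03.02. Scheduled 5%. Pellucia agreement on 13.01.02: 13.02.03.02 not covered. → 5%.
Line B: nuts → 13.02; frozen → 13.02.02; retail-packed → 13.02.02.01. Scheduled 29%. No special measure applies. → 29%.
Line C: grain → 13.01; frozen → 13.01.02; for industrial use → 13.01.02.02. Scheduled 24%. Pellucia agreement on 13.01.02: CTH met → 17% available; preferential 17%. → 17%.
Line D: nuts → 13.02; canned → 13.02.04; retail-packed → 13.02.04.02. Scheduled 2%. Kestria agreement on 13.02.01.03: 13.02.04.02 not covered. → 2%.
Sum: 5% + 29% + 17% + 2% = 53%.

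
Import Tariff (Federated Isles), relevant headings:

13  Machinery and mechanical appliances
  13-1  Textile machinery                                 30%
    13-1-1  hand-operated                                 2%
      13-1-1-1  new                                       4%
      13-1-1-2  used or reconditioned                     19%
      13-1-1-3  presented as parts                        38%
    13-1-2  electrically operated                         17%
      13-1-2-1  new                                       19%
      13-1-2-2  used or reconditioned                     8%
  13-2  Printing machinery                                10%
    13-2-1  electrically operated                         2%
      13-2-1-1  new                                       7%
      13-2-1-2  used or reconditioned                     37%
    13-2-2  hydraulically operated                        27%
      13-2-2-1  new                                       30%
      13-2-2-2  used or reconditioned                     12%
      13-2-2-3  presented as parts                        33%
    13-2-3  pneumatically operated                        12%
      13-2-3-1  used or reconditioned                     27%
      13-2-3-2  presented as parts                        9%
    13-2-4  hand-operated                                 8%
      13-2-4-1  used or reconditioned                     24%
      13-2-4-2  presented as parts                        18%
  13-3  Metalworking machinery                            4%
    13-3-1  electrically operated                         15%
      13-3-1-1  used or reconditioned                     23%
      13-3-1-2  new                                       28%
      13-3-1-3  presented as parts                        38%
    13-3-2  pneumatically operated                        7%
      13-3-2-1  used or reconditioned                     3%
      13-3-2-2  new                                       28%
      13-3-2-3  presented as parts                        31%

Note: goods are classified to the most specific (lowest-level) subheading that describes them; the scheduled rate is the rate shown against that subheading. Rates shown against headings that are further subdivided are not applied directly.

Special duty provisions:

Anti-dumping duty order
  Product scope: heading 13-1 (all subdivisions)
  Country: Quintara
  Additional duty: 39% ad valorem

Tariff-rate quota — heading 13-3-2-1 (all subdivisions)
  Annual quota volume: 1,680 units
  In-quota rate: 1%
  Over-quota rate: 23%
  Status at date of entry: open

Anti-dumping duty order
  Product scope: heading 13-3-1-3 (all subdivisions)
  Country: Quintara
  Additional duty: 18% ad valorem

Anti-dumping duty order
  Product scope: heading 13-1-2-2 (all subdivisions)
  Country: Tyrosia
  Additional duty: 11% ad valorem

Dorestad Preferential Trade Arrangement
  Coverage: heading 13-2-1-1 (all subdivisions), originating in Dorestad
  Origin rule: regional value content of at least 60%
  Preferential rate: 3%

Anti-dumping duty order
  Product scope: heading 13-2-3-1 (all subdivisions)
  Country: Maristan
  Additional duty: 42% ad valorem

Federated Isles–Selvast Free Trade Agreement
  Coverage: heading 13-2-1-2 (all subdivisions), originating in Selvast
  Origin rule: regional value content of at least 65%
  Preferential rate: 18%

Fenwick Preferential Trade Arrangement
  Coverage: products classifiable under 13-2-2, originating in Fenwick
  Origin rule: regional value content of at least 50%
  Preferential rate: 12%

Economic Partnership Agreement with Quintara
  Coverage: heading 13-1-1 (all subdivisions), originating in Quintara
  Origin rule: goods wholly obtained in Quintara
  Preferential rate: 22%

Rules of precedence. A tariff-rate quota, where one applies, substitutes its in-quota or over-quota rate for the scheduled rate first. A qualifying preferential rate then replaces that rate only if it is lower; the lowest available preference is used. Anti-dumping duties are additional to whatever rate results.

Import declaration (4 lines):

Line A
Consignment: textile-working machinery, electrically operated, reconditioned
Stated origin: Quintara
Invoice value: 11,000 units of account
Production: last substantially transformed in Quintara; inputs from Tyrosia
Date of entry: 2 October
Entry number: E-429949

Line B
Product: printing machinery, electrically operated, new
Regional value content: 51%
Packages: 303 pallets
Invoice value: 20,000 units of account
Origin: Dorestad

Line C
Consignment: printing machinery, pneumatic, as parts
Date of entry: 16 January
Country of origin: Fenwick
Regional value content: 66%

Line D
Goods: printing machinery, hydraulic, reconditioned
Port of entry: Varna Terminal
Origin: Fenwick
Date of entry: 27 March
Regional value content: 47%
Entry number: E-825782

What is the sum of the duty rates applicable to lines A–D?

Line A: textile-working → 13-1; electrically operated → 13-1-2; reconditioned → 13-1-2-2. Scheduled 8%. Quintara agreement on 13-1-1: 13-1-2-2 not covered; anti-dumping (Quintara, 13-1): +39%; total 8% + 39% = 47%. → 47%.
Line B: printing → 13-2; electrically operated → 13-2-1; new → 13-2-1-1. Scheduled 7%. Dorestad agreement on 13-2-1-1: RVC < 60%. → 7%.
Line C: printing → 13-2; pneumatic → 13-2-3; as parts → 13-2-3-2. Scheduled 9%. Fenwick agreement on 13-2-2: 13-2-3-2 not covered. → 9%.
Line D: printing → 13-2; hydraulic → 13-2-2; reconditioned → 13-2-2-2. Scheduled 12%. Fenwick agreement on 13-2-2: RVC < 50%. → 12%.
Sum: 47% + 7% + 9% + 12% = 75%.

75%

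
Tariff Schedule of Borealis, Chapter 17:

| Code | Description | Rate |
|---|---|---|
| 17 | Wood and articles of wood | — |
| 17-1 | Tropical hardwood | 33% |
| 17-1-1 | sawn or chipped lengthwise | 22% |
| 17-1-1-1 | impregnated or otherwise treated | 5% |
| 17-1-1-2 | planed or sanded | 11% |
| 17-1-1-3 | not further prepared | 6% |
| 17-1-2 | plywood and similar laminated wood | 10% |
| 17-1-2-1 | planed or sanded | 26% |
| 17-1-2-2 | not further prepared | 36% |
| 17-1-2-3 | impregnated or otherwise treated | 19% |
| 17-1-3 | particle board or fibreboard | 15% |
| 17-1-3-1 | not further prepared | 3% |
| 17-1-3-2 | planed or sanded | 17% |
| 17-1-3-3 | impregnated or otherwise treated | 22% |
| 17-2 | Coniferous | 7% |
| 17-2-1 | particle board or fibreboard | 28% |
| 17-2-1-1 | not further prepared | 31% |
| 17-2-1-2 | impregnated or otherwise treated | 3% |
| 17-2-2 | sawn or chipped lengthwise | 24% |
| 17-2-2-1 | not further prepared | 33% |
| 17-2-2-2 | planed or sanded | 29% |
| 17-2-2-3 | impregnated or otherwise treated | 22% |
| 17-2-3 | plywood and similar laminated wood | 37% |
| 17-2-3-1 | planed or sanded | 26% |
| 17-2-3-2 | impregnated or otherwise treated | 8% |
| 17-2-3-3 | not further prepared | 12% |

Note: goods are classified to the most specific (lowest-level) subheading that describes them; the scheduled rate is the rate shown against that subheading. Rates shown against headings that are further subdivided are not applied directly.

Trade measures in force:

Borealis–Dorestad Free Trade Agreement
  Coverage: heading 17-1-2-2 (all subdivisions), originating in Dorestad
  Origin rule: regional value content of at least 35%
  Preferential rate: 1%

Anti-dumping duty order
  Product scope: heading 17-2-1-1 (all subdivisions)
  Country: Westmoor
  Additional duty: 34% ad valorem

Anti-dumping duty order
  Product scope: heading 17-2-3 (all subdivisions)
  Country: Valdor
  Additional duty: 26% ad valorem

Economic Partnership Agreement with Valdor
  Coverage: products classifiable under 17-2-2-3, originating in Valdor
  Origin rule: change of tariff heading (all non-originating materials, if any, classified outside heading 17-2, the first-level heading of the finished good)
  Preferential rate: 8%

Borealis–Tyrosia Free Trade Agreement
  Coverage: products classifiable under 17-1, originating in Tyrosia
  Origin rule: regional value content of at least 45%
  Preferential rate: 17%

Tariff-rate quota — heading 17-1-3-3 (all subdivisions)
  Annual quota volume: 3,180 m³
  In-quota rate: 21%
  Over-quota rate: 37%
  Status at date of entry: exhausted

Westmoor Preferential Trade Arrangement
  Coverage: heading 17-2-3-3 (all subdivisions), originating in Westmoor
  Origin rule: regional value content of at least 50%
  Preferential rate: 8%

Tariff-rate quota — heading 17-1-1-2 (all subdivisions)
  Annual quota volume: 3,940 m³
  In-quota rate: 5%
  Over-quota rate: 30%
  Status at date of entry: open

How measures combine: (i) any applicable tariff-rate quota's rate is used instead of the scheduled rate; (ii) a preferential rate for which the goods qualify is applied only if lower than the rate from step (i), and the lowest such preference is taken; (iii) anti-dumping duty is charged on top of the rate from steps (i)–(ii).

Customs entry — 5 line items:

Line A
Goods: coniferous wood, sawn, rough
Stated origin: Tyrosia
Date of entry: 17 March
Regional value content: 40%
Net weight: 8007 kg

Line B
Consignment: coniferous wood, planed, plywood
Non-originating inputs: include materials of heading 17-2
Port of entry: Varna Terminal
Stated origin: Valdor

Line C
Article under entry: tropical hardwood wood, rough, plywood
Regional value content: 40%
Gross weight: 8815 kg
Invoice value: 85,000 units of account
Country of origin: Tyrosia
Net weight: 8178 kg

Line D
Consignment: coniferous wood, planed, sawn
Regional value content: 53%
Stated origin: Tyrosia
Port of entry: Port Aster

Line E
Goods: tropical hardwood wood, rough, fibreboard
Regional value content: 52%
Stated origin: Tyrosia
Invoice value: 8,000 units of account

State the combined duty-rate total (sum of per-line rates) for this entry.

153%

Line A: coniferous → 17-2; sawn → 17-2-2; rough → 17-2-2-1. Scheduled 33%. Tyrosia agreement on 17-1: 17-2-2-1 not covered. → 33%.
Line B: coniferous → 17-2; plywood → 17-2-3; planed → 17-2-3-1. Scheduled 26%. Valdor agreement on 17-2-2-3: 17-2-3-1 not covered; anti-dumping (Valdor, 17-2-3): +26%; total 26% + 26% = 52%. → 52%.
Line C: tropical hardwood → 17-1; plywood → 17-1-2; rough → 17-1-2-2. Scheduled 36%. Tyrosia agreement on 17-1: RVC < 45%. → 36%.
Line D: coniferous → 17-2; sawn → 17-2-2; planed → 17-2-2-2. Scheduled 29%. Tyrosia agreement on 17-1: 17-2-2-2 not covered. → 29%.
Line E: tropical hardwood → 17-1; fibreboard → 17-1-3; rough → 17-1-3-1. Scheduled 3%. Tyrosia agreement on 17-1: RVC ≥ 45% → 17% available; preference 17% not lower than 3% → no reduction. → 3%.
Sum: 33% + 52% + 36% + 29% + 3% = 153%.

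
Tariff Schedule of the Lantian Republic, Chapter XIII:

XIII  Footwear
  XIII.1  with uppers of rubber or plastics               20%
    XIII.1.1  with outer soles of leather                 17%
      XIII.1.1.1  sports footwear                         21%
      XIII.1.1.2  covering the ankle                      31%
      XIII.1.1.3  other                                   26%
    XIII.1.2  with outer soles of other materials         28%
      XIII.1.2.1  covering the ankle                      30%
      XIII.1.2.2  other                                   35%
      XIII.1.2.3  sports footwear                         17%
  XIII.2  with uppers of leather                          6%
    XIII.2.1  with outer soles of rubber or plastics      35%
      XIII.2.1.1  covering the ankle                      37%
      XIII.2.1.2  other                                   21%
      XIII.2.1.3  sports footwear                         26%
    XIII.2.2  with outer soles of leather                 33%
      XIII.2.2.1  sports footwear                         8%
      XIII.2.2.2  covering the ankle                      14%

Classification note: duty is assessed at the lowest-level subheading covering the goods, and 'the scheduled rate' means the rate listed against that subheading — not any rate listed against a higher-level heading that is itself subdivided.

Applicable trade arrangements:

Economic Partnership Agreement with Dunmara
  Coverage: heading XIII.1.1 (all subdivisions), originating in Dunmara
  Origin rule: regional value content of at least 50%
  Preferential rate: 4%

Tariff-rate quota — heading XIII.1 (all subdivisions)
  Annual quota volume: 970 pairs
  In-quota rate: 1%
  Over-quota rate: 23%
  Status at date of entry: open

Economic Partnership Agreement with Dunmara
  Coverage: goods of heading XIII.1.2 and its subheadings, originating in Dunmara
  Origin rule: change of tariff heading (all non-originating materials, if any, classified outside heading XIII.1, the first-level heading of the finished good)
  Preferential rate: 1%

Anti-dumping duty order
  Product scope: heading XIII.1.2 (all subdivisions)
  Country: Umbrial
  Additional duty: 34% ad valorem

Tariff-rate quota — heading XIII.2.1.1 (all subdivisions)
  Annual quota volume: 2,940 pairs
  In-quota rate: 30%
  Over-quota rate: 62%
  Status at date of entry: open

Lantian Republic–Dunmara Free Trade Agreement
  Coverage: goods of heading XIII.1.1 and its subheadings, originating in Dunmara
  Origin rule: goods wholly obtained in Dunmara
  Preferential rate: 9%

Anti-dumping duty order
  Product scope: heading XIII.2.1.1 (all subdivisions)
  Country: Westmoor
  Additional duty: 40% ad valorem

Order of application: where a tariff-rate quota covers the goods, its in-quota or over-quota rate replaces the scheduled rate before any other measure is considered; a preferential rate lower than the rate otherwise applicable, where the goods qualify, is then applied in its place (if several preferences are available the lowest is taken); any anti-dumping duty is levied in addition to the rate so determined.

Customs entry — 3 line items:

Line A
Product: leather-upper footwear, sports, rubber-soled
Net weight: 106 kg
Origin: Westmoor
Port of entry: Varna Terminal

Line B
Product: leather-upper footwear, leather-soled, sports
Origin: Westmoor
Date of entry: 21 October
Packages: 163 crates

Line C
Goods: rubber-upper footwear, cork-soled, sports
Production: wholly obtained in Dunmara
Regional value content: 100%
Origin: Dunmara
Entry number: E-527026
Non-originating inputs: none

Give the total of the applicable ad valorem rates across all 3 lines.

35%

Line A: leather-upper → XIII.2; rubber-soled → XIII.2.1; sports → XIII.2.1.3. Scheduled 26%. No special measure applies. → 26%.
Line B: leather-upper → XIII.2; leather-soled → XIII.2.2; sports → XIII.2.2.1. Scheduled 8%. No special measure applies. → 8%.
Line C: rubber-upper → XIII.1; cork-soled → XIII.1.2; sports → XIII.1.2.3. Scheduled 17%. quota on XIII.1 open → in-quota 1%; Dunmara agreement on XIII.1.1: XIII.1.2.3 not covered; Dunmara agreement on XIII.1.2: CTH met → 1% available; Dunmara agreement on XIII.1.1: XIII.1.2.3 not covered; preference 1% not lower than 1% → no reduction. → 1%.
Sum: 26% + 8% + 1% = 35%.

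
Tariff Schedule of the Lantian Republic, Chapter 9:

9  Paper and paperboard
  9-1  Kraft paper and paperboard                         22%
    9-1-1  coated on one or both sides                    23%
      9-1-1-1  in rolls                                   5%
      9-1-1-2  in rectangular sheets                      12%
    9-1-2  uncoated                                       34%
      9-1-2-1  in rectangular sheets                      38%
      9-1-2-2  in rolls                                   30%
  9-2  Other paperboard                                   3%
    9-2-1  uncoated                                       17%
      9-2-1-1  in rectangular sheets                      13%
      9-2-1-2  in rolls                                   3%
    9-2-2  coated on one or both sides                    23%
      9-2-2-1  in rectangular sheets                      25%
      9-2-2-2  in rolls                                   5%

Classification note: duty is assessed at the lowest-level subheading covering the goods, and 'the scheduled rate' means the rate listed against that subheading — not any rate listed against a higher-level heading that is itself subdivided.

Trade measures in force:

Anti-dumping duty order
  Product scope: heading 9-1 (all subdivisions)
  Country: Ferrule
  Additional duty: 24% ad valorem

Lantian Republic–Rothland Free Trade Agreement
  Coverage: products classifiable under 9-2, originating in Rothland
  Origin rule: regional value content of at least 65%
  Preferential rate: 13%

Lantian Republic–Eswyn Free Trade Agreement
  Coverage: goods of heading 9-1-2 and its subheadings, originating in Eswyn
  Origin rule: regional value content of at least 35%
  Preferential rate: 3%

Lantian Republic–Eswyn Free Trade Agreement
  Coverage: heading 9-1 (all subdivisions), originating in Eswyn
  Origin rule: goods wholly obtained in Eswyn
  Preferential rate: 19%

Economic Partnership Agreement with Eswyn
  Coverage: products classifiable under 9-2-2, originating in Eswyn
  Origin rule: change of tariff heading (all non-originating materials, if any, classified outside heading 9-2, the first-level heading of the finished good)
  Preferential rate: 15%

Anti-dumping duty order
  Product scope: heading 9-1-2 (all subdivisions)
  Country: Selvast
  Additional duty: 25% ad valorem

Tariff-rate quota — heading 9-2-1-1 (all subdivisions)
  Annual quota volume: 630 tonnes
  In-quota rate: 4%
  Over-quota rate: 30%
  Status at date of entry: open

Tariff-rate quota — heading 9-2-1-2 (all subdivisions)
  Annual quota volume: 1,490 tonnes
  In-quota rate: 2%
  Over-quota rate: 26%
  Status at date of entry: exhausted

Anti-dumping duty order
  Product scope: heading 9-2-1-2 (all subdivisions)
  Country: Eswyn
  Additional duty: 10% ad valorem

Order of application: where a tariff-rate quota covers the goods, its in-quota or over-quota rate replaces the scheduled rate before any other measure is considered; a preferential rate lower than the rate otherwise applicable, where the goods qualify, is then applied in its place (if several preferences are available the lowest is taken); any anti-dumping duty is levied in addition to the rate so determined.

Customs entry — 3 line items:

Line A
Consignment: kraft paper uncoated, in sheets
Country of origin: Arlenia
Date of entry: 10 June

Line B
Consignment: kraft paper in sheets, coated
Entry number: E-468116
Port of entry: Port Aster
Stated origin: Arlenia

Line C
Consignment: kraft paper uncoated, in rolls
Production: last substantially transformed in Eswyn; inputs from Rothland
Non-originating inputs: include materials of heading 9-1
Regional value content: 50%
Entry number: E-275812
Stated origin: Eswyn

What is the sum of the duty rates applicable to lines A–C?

Line A: kraft paper → 9-1; uncoated → 9-1-2; in sheets → 9-1-2-1. Scheduled 38%. No special measure applies. → 38%.
Line B: kraft paper → 9-1; coated → 9-1-1; in sheets → 9-1-1-2. Scheduled 12%. No special measure applies. → 12%.
Line C: kraft paper → 9-1; uncoated → 9-1-2; in rolls → 9-1-2-2. Scheduled 30%. Eswyn agreement on 9-1-2: RVC ≥ 35% → 3% available; Eswyn agreement on 9-1: not wholly obtained; Eswyn agreement on 9-2-2: 9-1-2-2 not covered; preferential 3%. → 3%.
Sum: 38% + 12% + 3% = 53%.

53%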